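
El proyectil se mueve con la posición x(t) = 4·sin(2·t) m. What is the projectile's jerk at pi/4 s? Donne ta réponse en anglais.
To solve this, we need to take 3 derivatives of our position equation x(t) = 4·sin(2·t). The derivative of position gives velocity: v(t) = 8·cos(2·t). The derivative of velocity gives acceleration: a(t) = -16·sin(2·t). Taking d/dt of a(t), we find j(t) = -32·cos(2·t). Using j(t) = -32·cos(2·t) and substituting t = pi/4, we find j = 0.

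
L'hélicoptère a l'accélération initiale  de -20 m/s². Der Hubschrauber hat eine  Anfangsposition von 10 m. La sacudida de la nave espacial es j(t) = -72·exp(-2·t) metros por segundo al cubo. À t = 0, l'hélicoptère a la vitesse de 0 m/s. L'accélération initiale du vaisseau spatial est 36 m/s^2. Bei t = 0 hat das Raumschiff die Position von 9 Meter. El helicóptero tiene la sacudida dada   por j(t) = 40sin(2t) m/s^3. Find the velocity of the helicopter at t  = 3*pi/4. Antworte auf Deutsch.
Wir müssen unsere Gleichung für den Ruck j(t) = 40·sin(2·t) 2-mal integrieren. Die Stammfunktion von dem Ruck, mit a(0) = -20, ergibt die Beschleunigung: a(t) = -20·cos(2·t). Die Stammfunktion von der Beschleunigung, mit v(0) = 0, ergibt die Geschwindigkeit: v(t) = -10·sin(2·t). Aus der Gleichung für die Geschwindigkeit v(t) = -10·sin(2·t), setzen wir t = 3*pi/4 ein und erhalten v = 10.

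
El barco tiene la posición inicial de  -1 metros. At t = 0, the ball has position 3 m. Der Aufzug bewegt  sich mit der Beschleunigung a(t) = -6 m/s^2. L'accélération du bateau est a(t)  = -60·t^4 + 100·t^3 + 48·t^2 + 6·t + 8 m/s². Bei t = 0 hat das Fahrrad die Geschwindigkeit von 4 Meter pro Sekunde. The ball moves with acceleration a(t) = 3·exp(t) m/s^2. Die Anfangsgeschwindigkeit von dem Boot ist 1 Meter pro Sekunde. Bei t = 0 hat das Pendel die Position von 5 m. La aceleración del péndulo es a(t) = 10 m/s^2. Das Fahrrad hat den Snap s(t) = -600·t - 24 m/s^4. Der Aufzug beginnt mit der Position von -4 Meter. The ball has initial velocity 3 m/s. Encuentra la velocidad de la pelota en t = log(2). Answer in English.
Starting from acceleration a(t) = 3·exp(t), we take 1 integral. Finding the integral of a(t) and using v(0) = 3: v(t) = 3·exp(t). From the given velocity equation v(t) = 3·exp(t), we substitute t = log(2) to get v = 6.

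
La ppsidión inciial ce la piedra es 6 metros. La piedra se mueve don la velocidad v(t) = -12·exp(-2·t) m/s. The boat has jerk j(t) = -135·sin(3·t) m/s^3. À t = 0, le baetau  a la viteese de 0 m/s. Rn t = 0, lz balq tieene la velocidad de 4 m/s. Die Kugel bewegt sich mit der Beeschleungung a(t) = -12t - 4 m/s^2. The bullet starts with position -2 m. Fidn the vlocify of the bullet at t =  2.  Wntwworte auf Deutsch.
Um dies zu lösen, müssen wir 1 Integral unserer Gleichung für die Beschleunigung a(t) = -12·t - 4 finden. Durch Integration von der Beschleunigung und Verwendung der Anfangsbedingung v(0) = 4, erhalten wir v(t) = -6·t^2 - 4·t + 4. Aus der Gleichung für die Geschwindigkeit v(t) = -6·t^2 - 4·t + 4, setzen wir t = 2 ein und erhalten v = -28.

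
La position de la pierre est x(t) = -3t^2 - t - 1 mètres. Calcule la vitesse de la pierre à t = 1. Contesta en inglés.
Starting from position x(t) = -3·t^2 - t - 1, we take 1 derivative. The derivative of position gives velocity: v(t) = -6·t - 1. Using v(t) = -6·t - 1 and substituting t = 1, we find v = -7.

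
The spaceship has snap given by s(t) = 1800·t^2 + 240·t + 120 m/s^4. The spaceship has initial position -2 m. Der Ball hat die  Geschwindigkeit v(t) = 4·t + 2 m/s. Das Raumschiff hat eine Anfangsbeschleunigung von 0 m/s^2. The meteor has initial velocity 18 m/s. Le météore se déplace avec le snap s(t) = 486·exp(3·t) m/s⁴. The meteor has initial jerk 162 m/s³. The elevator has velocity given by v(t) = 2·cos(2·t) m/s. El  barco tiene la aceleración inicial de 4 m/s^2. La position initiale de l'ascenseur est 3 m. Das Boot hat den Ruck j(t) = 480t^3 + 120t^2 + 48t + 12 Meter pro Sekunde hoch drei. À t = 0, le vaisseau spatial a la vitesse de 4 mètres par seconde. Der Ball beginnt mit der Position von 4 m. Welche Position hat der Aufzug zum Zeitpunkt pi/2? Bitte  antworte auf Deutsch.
Wir müssen die Stammfunktion unserer Gleichung für die Geschwindigkeit v(t) = 2·cos(2·t) 1-mal finden. Durch Integration von der Geschwindigkeit und Verwendung der Anfangsbedingung x(0) = 3, erhalten wir x(t) = sin(2·t) + 3. Wir haben die Position x(t) = sin(2·t) + 3. Durch Einsetzen von t = pi/2: x(pi/2) = 3.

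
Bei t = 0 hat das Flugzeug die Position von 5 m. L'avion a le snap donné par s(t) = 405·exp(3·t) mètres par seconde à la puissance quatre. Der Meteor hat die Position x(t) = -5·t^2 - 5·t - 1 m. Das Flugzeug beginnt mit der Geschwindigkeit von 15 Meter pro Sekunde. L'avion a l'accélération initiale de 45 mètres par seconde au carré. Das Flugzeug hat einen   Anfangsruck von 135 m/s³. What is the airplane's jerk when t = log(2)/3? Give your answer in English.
We need to integrate our snap equation s(t) = 405·exp(3·t) 1 time. Finding the antiderivative of s(t) and using j(0) = 135: j(t) = 135·exp(3·t). From the given jerk equation j(t) = 135·exp(3·t), we substitute t = log(2)/3 to get j = 270.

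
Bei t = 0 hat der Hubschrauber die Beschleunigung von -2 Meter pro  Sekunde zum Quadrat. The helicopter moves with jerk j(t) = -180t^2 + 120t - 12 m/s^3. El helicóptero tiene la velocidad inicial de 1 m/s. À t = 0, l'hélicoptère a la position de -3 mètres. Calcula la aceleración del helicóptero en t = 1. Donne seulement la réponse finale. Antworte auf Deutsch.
Bei t = 1, a = -14.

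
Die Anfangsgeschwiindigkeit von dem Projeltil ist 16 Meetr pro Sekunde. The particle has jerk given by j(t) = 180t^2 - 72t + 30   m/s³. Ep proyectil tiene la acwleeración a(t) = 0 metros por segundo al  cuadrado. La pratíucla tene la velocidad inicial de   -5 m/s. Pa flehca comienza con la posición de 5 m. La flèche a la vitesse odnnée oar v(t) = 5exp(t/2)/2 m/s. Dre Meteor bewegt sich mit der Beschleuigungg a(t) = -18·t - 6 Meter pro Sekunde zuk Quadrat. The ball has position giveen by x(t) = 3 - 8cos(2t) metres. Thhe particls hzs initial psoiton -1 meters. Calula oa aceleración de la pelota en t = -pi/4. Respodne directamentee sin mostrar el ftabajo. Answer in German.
Die Beschleunigung bei t = -pi/4 ist a = 0.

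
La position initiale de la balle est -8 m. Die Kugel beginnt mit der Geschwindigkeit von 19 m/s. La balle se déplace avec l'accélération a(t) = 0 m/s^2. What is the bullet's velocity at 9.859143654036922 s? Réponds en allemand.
Ausgehend von der Beschleunigung a(t) = 0, nehmen wir 1 Integral. Die Stammfunktion von der Beschleunigung, mit v(0) = 19, ergibt die Geschwindigkeit: v(t) = 19. Wir haben die Geschwindigkeit v(t) = 19. Durch Einsetzen von t = 9.859143654036922: v(9.859143654036922) = 19.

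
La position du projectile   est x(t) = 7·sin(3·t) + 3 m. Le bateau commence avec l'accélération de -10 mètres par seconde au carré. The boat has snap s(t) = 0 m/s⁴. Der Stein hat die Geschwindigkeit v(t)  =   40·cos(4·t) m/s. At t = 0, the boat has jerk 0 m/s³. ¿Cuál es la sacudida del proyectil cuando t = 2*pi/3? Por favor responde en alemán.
Ausgehend von der Position x(t) = 7·sin(3·t) + 3, nehmen wir 3 Ableitungen. Durch Ableiten von der Position erhalten wir die Geschwindigkeit: v(t) = 21·cos(3·t). Durch Ableiten von der Geschwindigkeit erhalten wir die Beschleunigung: a(t) = -63·sin(3·t). Die Ableitung von der Beschleunigung ergibt den Ruck: j(t) = -189·cos(3·t). Mit j(t) = -189·cos(3·t) und Einsetzen von t = 2*pi/3, finden wir j = -189.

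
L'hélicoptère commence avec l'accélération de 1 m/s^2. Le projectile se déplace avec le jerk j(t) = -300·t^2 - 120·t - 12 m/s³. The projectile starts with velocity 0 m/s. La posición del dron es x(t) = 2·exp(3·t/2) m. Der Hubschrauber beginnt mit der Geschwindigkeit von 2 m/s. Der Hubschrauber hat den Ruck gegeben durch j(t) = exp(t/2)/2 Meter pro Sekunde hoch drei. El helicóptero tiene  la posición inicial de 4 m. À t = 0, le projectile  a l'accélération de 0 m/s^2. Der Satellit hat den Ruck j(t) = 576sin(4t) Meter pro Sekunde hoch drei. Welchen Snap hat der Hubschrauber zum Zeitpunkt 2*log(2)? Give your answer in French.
Nous devons dériver notre équation du jerk j(t) = exp(t/2)/2 1 fois. En dérivant le jerk, nous obtenons le snap: s(t) = exp(t/2)/4. En utilisant s(t) = exp(t/2)/4 et en substituant t = 2*log(2), nous trouvons s = 1/2.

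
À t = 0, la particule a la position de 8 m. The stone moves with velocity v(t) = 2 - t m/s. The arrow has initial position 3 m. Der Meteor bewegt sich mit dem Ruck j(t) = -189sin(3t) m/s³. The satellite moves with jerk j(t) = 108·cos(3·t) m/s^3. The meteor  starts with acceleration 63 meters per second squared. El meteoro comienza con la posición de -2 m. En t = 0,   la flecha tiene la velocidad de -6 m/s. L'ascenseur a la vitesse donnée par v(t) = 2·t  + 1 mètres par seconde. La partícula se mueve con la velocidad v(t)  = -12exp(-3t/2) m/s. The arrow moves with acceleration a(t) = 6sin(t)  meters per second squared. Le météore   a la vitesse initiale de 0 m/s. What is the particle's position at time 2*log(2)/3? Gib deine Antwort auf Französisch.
En partant de la vitesse v(t) = -12·exp(-3·t/2), nous prenons 1 intégrale. En intégrant la vitesse et en utilisant la condition initiale x(0) = 8, nous obtenons x(t) = 8·exp(-3·t/2). Nous avons la position x(t) = 8·exp(-3·t/2). En substituant t = 2*log(2)/3: x(2*log(2)/3) = 4.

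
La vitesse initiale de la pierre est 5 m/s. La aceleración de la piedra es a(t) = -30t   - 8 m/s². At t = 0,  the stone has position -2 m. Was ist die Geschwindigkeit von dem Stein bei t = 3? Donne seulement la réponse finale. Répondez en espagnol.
La respuesta es -154.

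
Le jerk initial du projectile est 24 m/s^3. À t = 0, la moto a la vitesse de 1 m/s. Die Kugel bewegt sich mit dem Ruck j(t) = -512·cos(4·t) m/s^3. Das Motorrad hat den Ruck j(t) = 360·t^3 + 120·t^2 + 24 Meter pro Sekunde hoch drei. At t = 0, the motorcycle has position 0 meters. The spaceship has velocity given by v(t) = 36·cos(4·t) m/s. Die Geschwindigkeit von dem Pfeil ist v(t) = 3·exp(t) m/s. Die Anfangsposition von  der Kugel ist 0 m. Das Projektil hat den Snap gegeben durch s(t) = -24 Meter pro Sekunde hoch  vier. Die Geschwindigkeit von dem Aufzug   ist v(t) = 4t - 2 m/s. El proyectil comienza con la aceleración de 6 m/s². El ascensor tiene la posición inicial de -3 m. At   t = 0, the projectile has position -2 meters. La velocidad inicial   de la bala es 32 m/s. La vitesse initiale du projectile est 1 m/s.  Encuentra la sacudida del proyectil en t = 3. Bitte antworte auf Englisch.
We need to integrate our snap equation s(t) = -24 1 time. The integral of snap is jerk. Using j(0) = 24, we get j(t) = 24 - 24·t. We have jerk j(t) = 24 - 24·t. Substituting t = 3: j(3) = -48.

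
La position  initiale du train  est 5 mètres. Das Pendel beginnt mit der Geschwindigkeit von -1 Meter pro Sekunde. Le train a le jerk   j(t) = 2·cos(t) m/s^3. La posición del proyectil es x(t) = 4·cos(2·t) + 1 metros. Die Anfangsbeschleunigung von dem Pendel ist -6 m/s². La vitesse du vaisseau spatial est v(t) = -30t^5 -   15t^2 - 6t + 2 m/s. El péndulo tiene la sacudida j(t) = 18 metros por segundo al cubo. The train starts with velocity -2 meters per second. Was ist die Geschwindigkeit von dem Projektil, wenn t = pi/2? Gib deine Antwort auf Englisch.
We must differentiate our position equation x(t) = 4·cos(2·t) + 1 1 time. Differentiating position, we get velocity: v(t) = -8·sin(2·t). From the given velocity equation v(t) = -8·sin(2·t), we substitute t = pi/2 to get v = 0.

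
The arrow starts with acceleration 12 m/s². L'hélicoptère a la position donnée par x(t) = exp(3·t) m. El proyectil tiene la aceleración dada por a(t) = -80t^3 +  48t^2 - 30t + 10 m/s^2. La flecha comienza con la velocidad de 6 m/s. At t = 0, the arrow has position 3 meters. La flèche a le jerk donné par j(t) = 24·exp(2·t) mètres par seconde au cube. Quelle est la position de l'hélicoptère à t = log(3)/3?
De l'équation de la position x(t) = exp(3·t), nous substituons t = log(3)/3 pour obtenir x = 3.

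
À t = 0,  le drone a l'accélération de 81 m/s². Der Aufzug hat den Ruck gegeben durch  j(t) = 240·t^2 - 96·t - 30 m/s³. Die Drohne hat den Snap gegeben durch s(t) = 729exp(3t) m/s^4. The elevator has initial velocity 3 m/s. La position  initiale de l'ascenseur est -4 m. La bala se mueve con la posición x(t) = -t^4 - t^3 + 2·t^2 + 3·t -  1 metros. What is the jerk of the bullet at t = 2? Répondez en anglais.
Starting from position x(t) = -t^4 - t^3 + 2·t^2 + 3·t - 1, we take 3 derivatives. Differentiating position, we get velocity: v(t) = -4·t^3 - 3·t^2 + 4·t + 3. Differentiating velocity, we get acceleration: a(t) = -12·t^2 - 6·t + 4. The derivative of acceleration gives jerk: j(t) = -24·t - 6. Using j(t) = -24·t - 6 and substituting t = 2, we find j = -54.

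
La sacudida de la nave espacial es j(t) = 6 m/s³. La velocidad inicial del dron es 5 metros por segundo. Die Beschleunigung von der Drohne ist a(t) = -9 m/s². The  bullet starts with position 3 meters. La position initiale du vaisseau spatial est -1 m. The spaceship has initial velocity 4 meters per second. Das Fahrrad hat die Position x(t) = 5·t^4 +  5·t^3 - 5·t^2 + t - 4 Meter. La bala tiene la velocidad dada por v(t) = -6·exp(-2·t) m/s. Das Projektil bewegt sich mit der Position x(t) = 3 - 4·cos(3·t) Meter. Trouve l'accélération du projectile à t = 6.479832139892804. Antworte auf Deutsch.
Wir müssen unsere Gleichung für die Position x(t) = 3 - 4·cos(3·t) 2-mal ableiten. Die Ableitung von der Position ergibt die Geschwindigkeit: v(t) = 12·sin(3·t). Die Ableitung von der Geschwindigkeit ergibt die Beschleunigung: a(t) = 36·cos(3·t). Wir haben die Beschleunigung a(t) = 36·cos(3·t). Durch Einsetzen von t = 6.479832139892804: a(6.479832139892804) = 29.9150561572225.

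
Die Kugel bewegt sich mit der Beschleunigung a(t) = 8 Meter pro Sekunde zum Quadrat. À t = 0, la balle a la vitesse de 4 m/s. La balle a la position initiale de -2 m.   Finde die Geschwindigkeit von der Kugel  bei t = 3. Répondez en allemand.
Ausgehend von der Beschleunigung a(t) = 8, nehmen wir 1 Stammfunktion. Das Integral von der Beschleunigung, mit v(0) = 4, ergibt die Geschwindigkeit: v(t) = 8·t + 4. Aus der Gleichung für die Geschwindigkeit v(t) = 8·t + 4, setzen wir t = 3 ein und erhalten v = 28.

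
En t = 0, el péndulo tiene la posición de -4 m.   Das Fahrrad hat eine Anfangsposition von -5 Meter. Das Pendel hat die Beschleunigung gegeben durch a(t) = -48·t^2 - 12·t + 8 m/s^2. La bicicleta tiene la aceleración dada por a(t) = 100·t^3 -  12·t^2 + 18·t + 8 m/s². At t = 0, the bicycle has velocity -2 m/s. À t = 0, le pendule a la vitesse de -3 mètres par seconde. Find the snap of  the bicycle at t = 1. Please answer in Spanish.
Debemos derivar nuestra ecuación de la aceleración a(t) = 100·t^3 - 12·t^2 + 18·t + 8 2 veces. Tomando d/dt de a(t), encontramos j(t) = 300·t^2 - 24·t + 18. Derivando la sacudida, obtenemos el snap: s(t) = 600·t - 24. Tenemos el snap s(t) = 600·t - 24. Sustituyendo t = 1: s(1) = 576.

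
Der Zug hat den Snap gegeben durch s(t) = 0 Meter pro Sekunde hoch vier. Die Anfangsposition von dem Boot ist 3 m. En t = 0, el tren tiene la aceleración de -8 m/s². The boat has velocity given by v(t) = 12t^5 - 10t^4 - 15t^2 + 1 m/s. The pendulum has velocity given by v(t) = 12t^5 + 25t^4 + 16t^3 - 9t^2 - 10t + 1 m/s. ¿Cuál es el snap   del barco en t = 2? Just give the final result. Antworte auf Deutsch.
Der Snap bei t = 2 ist s = 2400.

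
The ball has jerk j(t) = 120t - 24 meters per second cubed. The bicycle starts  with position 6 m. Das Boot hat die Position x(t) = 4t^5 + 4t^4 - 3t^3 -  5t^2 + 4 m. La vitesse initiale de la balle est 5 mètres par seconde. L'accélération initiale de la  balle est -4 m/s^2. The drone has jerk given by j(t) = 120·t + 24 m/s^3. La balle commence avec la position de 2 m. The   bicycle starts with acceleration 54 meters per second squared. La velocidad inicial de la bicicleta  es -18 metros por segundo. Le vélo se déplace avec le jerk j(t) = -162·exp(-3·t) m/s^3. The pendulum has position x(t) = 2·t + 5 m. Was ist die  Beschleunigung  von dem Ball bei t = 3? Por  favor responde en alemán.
Ausgehend von dem Ruck j(t) = 120·t - 24, nehmen wir 1 Stammfunktion. Mit ∫j(t)dt und Anwendung von a(0) = -4, finden wir a(t) = 60·t^2 - 24·t - 4. Wir haben die Beschleunigung a(t) = 60·t^2 - 24·t - 4. Durch Einsetzen von t = 3: a(3) = 464.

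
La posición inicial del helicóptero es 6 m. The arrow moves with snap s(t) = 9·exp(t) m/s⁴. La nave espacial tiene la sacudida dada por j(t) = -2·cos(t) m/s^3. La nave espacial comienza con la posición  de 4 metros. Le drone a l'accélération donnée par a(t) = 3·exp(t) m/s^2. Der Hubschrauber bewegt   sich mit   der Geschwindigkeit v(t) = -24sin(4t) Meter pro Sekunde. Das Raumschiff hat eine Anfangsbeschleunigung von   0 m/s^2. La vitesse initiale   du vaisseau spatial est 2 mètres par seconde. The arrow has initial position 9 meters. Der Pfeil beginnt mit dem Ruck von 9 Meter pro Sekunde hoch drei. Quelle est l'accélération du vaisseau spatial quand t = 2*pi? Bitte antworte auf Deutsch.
Um dies zu lösen, müssen wir 1 Stammfunktion unserer Gleichung für den Ruck j(t) = -2·cos(t) finden. Die Stammfunktion von dem Ruck, mit a(0) = 0, ergibt die Beschleunigung: a(t) = -2·sin(t). Mit a(t) = -2·sin(t) und Einsetzen von t = 2*pi, finden wir a = 0.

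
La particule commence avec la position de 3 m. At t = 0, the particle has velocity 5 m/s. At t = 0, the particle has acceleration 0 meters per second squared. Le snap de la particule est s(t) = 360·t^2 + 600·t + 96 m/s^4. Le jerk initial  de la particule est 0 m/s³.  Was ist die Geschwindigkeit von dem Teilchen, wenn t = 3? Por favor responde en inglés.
Starting from snap s(t) = 360·t^2 + 600·t + 96, we take 3 antiderivatives. The integral of snap, with j(0) = 0, gives jerk: j(t) = 12·t·(10·t^2 + 25·t + 8). The integral of jerk is acceleration. Using a(0) = 0, we get a(t) = t^2·(30·t^2 + 100·t + 48). Integrating acceleration and using the initial condition v(0) = 5, we get v(t) = 6·t^5 + 25·t^4 + 16·t^3 + 5. We have velocity v(t) = 6·t^5 + 25·t^4 + 16·t^3 + 5. Substituting t = 3: v(3) = 3920.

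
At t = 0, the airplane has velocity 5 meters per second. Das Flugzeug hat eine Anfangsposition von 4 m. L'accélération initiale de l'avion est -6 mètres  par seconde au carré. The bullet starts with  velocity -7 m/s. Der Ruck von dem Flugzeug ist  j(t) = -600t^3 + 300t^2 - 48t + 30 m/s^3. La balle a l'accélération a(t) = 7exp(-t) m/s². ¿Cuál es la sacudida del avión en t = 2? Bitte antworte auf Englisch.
We have jerk j(t) = -600·t^3 + 300·t^2 - 48·t + 30. Substituting t = 2: j(2) = -3666.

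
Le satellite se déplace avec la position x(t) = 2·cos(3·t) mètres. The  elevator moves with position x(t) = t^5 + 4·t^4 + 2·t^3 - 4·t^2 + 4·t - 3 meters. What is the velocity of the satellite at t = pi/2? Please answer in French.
En partant de la position x(t) = 2·cos(3·t), nous prenons 1 dérivée. En dérivant la position, nous obtenons la vitesse: v(t) = -6·sin(3·t). Nous avons la vitesse v(t) = -6·sin(3·t). En substituant t = pi/2: v(pi/2) = 6.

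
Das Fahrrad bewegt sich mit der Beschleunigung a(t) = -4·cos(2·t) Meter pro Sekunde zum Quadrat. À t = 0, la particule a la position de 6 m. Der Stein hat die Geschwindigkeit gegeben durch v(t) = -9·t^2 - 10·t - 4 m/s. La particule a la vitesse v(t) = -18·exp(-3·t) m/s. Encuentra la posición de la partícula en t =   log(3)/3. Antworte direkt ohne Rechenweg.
La posición en t = log(3)/3 es x = 2.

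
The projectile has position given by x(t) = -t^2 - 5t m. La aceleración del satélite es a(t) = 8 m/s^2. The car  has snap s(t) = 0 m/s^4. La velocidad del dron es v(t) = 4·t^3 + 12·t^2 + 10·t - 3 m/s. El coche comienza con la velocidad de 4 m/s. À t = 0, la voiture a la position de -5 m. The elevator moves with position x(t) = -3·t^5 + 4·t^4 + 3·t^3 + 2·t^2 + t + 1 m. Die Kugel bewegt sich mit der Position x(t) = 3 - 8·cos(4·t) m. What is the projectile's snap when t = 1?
To solve this, we need to take 4 derivatives of our position equation x(t) = -t^2 - 5·t. The derivative of position gives velocity: v(t) = -2·t - 5. The derivative of velocity gives acceleration: a(t) = -2. Taking d/dt of a(t), we find j(t) = 0. Differentiating jerk, we get snap: s(t) = 0. From the given snap equation s(t) = 0, we substitute t = 1 to get s = 0.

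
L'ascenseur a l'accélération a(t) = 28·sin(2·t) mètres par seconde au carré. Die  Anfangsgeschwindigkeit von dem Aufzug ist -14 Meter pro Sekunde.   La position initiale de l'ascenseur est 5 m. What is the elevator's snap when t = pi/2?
We must differentiate our acceleration equation a(t) = 28·sin(2·t) 2 times. Taking d/dt of a(t), we find j(t) = 56·cos(2·t). The derivative of jerk gives snap: s(t) = -112·sin(2·t). From the given snap equation s(t) = -112·sin(2·t), we substitute t = pi/2 to get s = 0.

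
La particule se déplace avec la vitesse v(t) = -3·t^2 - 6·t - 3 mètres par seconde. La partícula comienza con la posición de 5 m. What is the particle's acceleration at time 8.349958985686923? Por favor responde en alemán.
Um dies zu lösen, müssen wir 1 Ableitung unserer Gleichung für die Geschwindigkeit v(t) = -3·t^2 - 6·t - 3 nehmen. Die Ableitung von der Geschwindigkeit ergibt die Beschleunigung: a(t) = -6·t - 6. Aus der Gleichung für die Beschleunigung a(t) = -6·t - 6, setzen wir t = 8.349958985686923 ein und erhalten a = -56.0997539141215.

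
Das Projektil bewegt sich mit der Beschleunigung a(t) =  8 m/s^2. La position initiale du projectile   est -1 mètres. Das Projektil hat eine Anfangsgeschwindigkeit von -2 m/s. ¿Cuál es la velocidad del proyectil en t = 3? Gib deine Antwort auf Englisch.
To solve this, we need to take 1 antiderivative of our acceleration equation a(t) = 8. The antiderivative of acceleration is velocity. Using v(0) = -2, we get v(t) = 8·t - 2. From the given velocity equation v(t) = 8·t - 2, we substitute t = 3 to get v = 22.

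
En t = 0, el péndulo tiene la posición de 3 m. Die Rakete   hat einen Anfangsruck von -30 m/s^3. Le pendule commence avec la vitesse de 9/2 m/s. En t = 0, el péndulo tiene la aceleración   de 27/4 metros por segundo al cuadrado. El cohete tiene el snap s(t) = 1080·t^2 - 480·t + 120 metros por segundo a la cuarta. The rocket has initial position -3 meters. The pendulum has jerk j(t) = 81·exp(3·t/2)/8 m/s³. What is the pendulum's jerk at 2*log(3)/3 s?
We have jerk j(t) = 81·exp(3·t/2)/8. Substituting t = 2*log(3)/3: j(2*log(3)/3) = 243/8.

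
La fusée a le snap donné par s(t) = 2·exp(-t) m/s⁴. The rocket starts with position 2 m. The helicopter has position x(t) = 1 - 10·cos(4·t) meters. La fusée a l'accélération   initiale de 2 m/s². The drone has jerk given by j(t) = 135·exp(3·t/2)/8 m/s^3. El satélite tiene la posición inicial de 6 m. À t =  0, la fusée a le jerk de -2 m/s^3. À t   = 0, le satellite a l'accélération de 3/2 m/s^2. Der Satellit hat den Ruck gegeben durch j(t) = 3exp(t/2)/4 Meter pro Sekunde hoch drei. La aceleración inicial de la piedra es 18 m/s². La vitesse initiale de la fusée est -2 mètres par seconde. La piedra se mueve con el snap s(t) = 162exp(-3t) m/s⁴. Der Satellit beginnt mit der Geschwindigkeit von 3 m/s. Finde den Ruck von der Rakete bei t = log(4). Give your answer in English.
Starting from snap s(t) = 2·exp(-t), we take 1 antiderivative. The antiderivative of snap is jerk. Using j(0) = -2, we get j(t) = -2·exp(-t). Using j(t) = -2·exp(-t) and substituting t = log(4), we find j = -1/2.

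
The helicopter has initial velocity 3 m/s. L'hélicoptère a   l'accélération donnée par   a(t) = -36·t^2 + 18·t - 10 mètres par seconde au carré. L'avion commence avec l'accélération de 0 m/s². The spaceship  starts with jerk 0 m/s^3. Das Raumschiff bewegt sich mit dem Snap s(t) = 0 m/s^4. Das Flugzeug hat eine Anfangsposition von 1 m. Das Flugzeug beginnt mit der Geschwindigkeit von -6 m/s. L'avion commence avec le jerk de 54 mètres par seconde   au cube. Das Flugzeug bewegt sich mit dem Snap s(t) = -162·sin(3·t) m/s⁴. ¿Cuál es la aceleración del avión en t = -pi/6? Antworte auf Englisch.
To solve this, we need to take 2 antiderivatives of our snap equation s(t) = -162·sin(3·t). Finding the antiderivative of s(t) and using j(0) = 54: j(t) = 54·cos(3·t). The antiderivative of jerk is acceleration. Using a(0) = 0, we get a(t) = 18·sin(3·t). We have acceleration a(t) = 18·sin(3·t). Substituting t = -pi/6: a(-pi/6) = -18.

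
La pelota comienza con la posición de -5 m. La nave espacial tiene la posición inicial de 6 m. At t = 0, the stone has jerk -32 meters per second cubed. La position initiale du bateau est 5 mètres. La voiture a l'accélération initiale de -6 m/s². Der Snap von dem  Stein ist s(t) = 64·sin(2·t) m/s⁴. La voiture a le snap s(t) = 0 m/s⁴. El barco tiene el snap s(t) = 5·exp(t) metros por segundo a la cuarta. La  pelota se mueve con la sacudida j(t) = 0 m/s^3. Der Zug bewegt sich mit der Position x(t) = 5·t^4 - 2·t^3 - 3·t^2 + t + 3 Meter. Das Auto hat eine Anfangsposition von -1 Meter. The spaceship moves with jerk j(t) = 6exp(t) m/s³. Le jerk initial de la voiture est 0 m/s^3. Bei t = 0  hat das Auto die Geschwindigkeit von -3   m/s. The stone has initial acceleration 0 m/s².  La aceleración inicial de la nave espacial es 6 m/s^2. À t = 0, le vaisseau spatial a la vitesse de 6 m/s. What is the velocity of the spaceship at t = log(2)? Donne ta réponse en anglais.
To find the answer, we compute 2 antiderivatives of j(t) = 6·exp(t). The integral of jerk, with a(0) = 6, gives acceleration: a(t) = 6·exp(t). Taking ∫a(t)dt and applying v(0) = 6, we find v(t) = 6·exp(t). We have velocity v(t) = 6·exp(t). Substituting t = log(2): v(log(2)) = 12.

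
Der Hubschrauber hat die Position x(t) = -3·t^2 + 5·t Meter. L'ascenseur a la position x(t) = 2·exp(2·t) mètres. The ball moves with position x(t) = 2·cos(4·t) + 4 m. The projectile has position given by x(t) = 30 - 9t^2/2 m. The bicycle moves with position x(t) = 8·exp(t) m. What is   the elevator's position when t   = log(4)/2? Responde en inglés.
Using x(t) = 2·exp(2·t) and substituting t = log(4)/2, we find x = 8.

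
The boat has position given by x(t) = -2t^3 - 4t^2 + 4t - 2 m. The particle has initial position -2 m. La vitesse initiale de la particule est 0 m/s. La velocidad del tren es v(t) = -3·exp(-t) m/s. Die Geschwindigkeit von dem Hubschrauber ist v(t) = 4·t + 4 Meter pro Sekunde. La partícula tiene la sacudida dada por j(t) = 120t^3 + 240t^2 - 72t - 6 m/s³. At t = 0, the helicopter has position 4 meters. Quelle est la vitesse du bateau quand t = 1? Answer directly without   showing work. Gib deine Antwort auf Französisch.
v(1) = -10.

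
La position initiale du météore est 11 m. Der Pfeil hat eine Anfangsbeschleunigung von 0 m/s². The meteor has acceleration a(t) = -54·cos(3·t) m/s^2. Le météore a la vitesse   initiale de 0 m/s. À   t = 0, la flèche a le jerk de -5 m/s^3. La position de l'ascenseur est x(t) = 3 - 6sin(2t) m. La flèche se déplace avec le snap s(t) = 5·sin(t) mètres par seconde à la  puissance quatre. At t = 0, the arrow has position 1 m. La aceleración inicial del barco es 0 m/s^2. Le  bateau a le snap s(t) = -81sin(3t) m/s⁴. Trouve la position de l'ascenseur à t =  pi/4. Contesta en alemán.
Aus der Gleichung für die Position x(t) = 3 - 6·sin(2·t), setzen wir t = pi/4 ein und erhalten x = -3.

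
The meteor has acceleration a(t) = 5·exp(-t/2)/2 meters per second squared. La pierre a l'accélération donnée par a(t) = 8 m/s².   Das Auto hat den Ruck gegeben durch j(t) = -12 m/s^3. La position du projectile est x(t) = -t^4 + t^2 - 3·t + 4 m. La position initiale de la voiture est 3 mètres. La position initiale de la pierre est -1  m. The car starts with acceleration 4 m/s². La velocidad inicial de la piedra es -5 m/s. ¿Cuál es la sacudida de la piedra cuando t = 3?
Partiendo de la aceleración a(t) = 8, tomamos 1 derivada. La derivada de la aceleración da la sacudida: j(t) = 0. Usando j(t) = 0 y sustituyendo t = 3, encontramos j = 0.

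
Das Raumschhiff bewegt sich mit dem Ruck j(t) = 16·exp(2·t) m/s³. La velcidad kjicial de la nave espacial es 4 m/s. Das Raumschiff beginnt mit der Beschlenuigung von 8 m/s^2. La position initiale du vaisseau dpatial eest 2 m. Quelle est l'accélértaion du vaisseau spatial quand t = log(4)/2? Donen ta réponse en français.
Nous devons intégrer notre équation du jerk j(t) = 16·exp(2·t) 1 fois. En intégrant le jerk et en utilisant la condition initiale a(0) = 8, nous obtenons a(t) = 8·exp(2·t). Nous avons l'accélération a(t) = 8·exp(2·t). En substituant t = log(4)/2: a(log(4)/2) = 32.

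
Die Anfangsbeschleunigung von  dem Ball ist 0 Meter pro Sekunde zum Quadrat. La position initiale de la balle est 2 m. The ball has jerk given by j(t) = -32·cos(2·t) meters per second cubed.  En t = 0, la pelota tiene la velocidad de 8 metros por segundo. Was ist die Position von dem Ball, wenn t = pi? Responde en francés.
En partant du jerk j(t) = -32·cos(2·t), nous prenons 3 primitives. En intégrant le jerk et en utilisant la condition initiale a(0) = 0, nous obtenons a(t) = -16·sin(2·t). En prenant ∫a(t)dt et en appliquant v(0) = 8, nous trouvons v(t) = 8·cos(2·t). En intégrant la vitesse et en utilisant la condition initiale x(0) = 2, nous obtenons x(t) = 4·sin(2·t) + 2. De l'équation de la position x(t) = 4·sin(2·t) + 2, nous substituons t = pi pour obtenir x = 2.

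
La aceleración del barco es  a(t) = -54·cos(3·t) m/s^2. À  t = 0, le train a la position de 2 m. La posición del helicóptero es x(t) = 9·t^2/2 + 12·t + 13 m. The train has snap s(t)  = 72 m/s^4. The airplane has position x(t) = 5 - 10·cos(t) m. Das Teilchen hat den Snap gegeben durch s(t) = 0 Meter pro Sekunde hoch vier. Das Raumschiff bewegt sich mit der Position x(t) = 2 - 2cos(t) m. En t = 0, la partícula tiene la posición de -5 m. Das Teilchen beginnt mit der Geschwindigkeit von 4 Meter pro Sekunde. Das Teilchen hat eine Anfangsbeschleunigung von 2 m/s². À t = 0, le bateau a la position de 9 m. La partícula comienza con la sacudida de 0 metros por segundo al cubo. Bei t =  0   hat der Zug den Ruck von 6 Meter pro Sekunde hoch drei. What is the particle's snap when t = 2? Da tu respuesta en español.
Tenemos el snap s(t) = 0. Sustituyendo t = 2: s(2) = 0.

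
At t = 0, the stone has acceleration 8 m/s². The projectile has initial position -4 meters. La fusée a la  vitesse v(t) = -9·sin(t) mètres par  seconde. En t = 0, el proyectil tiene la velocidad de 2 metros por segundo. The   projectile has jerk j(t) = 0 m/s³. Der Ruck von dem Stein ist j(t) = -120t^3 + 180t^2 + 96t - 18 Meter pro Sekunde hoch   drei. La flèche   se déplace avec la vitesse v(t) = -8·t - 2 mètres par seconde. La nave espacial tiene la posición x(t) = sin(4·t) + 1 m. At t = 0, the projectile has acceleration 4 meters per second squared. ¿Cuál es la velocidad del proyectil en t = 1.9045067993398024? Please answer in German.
Um dies zu lösen, müssen wir 2 Integrale unserer Gleichung für den Ruck j(t) = 0 finden. Durch Integration von dem Ruck und Verwendung der Anfangsbedingung a(0) = 4, erhalten wir a(t) = 4. Das Integral von der Beschleunigung, mit v(0) = 2, ergibt die Geschwindigkeit: v(t) = 4·t + 2. Wir haben die Geschwindigkeit v(t) = 4·t + 2. Durch Einsetzen von t = 1.9045067993398024: v(1.9045067993398024) = 9.61802719735921.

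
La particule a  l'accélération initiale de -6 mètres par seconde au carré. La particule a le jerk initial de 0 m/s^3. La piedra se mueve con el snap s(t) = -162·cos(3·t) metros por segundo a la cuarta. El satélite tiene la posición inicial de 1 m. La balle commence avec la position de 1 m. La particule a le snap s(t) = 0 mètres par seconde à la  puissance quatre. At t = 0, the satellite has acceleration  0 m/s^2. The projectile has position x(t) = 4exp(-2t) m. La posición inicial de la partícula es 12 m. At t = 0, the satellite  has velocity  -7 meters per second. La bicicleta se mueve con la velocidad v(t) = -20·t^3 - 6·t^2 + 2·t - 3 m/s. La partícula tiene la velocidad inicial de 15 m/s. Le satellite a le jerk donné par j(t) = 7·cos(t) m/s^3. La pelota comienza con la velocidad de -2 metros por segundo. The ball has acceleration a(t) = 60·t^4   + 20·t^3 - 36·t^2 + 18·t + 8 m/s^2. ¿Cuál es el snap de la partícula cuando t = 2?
Tenemos el snap s(t) = 0. Sustituyendo t = 2: s(2) = 0.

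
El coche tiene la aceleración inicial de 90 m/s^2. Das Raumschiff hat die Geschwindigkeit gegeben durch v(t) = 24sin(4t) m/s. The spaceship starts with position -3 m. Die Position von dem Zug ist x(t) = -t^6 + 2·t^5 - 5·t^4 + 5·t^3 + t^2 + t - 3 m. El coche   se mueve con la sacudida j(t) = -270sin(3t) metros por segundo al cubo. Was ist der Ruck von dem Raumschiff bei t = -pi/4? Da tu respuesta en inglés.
To solve this, we need to take 2 derivatives of our velocity equation v(t) = 24·sin(4·t). The derivative of velocity gives acceleration: a(t) = 96·cos(4·t). Taking d/dt of a(t), we find j(t) = -384·sin(4·t). We have jerk j(t) = -384·sin(4·t). Substituting t = -pi/4: j(-pi/4) = 0.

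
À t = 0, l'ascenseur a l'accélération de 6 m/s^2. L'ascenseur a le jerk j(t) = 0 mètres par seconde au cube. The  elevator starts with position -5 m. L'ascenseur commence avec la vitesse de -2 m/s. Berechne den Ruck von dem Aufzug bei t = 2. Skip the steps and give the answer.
Der Ruck bei t = 2 ist j = 0.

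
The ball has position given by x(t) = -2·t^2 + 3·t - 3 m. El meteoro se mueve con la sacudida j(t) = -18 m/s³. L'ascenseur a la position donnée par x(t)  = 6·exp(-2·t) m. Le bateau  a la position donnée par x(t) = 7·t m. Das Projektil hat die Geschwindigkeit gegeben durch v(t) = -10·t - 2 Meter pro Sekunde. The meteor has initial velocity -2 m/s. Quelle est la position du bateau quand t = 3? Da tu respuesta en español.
Tenemos la posición x(t) = 7·t. Sustituyendo t = 3: x(3) = 21.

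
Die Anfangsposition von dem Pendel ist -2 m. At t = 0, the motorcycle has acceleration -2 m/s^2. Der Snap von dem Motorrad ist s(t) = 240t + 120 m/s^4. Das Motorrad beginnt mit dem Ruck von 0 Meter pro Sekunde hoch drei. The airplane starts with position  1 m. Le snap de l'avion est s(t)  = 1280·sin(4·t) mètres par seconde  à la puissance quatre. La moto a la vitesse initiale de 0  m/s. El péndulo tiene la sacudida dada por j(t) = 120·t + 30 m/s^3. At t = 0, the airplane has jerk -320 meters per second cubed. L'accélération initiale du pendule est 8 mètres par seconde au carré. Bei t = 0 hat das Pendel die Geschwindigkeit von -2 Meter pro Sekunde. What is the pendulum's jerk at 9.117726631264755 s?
From the given jerk equation j(t) = 120·t + 30, we substitute t = 9.117726631264755 to get j = 1124.12719575177.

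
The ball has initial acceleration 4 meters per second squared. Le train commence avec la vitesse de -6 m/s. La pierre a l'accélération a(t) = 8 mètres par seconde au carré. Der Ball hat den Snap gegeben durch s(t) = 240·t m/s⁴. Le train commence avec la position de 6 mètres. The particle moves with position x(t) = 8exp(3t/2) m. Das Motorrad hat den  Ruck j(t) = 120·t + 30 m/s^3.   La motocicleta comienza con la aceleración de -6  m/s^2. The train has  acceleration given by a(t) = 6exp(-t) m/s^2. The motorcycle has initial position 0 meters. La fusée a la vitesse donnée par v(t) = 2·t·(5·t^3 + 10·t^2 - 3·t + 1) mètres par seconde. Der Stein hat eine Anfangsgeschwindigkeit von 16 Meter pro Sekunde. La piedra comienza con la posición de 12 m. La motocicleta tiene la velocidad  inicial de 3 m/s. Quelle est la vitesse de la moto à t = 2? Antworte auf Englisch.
We must find the antiderivative of our jerk equation j(t) = 120·t + 30 2 times. Taking ∫j(t)dt and applying a(0) = -6, we find a(t) = 60·t^2 + 30·t - 6. Finding the antiderivative of a(t) and using v(0) = 3: v(t) = 20·t^3 + 15·t^2 - 6·t + 3. We have velocity v(t) = 20·t^3 + 15·t^2 - 6·t + 3. Substituting t = 2: v(2) = 211.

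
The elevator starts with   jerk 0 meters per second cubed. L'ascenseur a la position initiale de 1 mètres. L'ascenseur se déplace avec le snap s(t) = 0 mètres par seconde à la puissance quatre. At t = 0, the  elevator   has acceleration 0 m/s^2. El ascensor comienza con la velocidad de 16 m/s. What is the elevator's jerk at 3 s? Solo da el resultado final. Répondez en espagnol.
j(3) = 0.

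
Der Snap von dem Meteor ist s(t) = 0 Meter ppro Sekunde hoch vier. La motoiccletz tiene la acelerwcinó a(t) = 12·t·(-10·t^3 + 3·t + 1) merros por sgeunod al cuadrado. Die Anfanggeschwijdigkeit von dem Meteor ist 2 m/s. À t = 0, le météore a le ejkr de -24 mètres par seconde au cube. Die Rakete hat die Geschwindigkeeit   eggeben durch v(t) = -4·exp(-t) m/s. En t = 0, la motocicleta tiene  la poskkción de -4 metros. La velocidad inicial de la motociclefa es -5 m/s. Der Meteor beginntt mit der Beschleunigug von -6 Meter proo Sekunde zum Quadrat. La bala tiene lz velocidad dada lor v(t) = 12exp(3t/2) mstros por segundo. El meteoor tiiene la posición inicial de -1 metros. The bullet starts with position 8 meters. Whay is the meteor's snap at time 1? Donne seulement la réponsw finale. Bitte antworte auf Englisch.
s(1) = 0.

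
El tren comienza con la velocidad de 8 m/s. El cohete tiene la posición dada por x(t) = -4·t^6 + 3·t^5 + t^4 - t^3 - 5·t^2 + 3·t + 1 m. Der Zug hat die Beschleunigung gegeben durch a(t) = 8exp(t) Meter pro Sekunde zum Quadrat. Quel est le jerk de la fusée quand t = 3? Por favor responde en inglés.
To solve this, we need to take 3 derivatives of our position equation x(t) = -4·t^6 + 3·t^5 + t^4 - t^3 - 5·t^2 + 3·t + 1. The derivative of position gives velocity: v(t) = -24·t^5 + 15·t^4 + 4·t^3 - 3·t^2 - 10·t + 3. Differentiating velocity, we get acceleration: a(t) = -120·t^4 + 60·t^3 + 12·t^2 - 6·t - 10. Taking d/dt of a(t), we find j(t) = -480·t^3 + 180·t^2 + 24·t - 6. We have jerk j(t) = -480·t^3 + 180·t^2 + 24·t - 6. Substituting t = 3: j(3) = -11274.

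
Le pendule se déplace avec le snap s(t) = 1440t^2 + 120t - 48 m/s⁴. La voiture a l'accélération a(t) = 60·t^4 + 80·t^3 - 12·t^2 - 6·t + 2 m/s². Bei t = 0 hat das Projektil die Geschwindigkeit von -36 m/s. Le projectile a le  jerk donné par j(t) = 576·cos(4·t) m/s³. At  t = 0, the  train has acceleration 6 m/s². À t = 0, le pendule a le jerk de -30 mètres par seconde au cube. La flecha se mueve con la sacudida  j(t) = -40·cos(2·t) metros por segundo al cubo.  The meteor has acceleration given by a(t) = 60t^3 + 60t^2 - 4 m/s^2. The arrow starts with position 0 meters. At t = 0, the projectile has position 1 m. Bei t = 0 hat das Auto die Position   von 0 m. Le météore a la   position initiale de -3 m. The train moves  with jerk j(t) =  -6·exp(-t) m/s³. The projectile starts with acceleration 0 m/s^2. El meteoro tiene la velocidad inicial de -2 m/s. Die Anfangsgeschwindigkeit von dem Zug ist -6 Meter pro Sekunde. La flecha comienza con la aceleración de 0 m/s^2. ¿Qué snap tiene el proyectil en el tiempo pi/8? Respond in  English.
We must differentiate our jerk equation j(t) = 576·cos(4·t) 1 time. Taking d/dt of j(t), we find s(t) = -2304·sin(4·t). From the given snap equation s(t) = -2304·sin(4·t), we substitute t = pi/8 to get s = -2304.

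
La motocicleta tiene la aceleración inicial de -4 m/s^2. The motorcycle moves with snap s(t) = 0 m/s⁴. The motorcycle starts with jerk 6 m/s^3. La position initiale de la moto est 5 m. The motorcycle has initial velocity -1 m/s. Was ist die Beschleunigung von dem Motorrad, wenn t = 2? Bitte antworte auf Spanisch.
Para resolver esto, necesitamos tomar 2 integrales de nuestra ecuación del snap s(t) = 0. La antiderivada del snap, con j(0) = 6, da la sacudida: j(t) = 6. Tomando ∫j(t)dt y aplicando a(0) = -4, encontramos a(t) = 6·t - 4. Tenemos la aceleración a(t) = 6·t - 4. Sustituyendo t = 2: a(2) = 8.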